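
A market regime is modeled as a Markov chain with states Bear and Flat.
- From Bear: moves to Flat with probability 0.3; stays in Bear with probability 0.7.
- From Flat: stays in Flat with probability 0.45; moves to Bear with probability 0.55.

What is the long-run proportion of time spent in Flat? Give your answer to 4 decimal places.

0.3529

Let the stationary distribution be π with π = πP and π_1 + π_2 = 1.
π_1 = 0.7·π_1 + 0.55·π_2
Solving with the normalization constraint gives π = (0.6471, 0.3529).
So the stationary probability of Flat is 0.3529.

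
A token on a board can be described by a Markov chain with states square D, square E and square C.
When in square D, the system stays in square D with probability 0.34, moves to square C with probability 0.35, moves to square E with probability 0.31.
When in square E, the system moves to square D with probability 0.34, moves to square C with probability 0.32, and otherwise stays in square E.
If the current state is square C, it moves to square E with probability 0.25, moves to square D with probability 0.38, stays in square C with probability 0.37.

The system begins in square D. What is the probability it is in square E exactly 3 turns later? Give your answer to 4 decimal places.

0.2981

Propagate the distribution vector 3 turns from square D.
After 0 turns: (1.0000, 0.0000, 0.0000)
After 1 turn: (0.3400, 0.3100, 0.3500)
After 2 turns: (0.3540, 0.2983, 0.3477)
After 3 turns: (0.3539, 0.2981, 0.3480)
P(in square E after 3 turns) = 0.2981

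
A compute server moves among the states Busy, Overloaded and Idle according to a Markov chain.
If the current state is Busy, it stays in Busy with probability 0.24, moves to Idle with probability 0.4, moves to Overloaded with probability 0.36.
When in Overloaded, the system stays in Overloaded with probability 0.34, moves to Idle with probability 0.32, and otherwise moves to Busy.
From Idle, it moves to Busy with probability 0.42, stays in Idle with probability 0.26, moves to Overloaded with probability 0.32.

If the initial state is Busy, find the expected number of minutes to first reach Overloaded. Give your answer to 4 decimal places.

Let t(s) be the expected number of minutes to first reach Overloaded from state s, with t(Overloaded) = 0. Conditioning on the first minute:
t(Busy) = 1 + 0.24·t(Busy) + 0.4·t(Idle)
t(Idle) = 1 + 0.42·t(Busy) + 0.26·t(Idle)
Solving: t(Busy) = 2.8905, t(Idle) = 2.9919.
Expected minutes from Busy to Overloaded: 2.8905.

2.8905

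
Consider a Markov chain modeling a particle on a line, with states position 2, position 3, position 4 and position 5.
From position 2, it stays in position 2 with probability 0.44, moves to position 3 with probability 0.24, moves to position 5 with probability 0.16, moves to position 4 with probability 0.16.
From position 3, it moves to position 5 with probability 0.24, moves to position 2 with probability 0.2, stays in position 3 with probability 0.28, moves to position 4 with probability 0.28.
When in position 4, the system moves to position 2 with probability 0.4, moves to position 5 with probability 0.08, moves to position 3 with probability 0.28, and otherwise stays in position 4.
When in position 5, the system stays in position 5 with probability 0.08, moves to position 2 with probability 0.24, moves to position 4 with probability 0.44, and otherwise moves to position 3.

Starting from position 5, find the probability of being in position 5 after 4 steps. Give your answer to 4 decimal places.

Propagate the distribution vector 4 steps from position 5.
After 0 steps: (0.0000, 0.0000, 0.0000, 1.0000)
After 1 step: (0.2400, 0.2400, 0.4400, 0.0800)
After 2 steps: (0.3488, 0.2672, 0.2464, 0.1376)
After 3 steps: (0.3385, 0.2605, 0.2503, 0.1507)
After 4 steps: (0.3373, 0.2604, 0.2535, 0.1488)
P(in position 5 after 4 steps) = 0.1488

0.1488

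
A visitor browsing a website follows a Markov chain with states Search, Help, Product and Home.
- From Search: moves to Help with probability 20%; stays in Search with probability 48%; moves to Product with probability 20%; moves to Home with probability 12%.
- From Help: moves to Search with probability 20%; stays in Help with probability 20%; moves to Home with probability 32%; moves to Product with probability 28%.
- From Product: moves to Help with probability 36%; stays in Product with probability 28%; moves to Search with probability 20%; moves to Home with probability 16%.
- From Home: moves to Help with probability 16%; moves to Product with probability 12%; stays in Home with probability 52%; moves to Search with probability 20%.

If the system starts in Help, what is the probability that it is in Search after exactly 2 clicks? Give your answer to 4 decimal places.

Propagate the distribution vector 2 clicks from Help.
After 0 clicks: (0.0000, 1.0000, 0.0000, 0.0000)
After 1 click: (0.2000, 0.2000, 0.2800, 0.3200)
After 2 clicks: (0.2560, 0.2320, 0.2128, 0.2992)
P(in Search after 2 clicks) = 0.2560

0.2560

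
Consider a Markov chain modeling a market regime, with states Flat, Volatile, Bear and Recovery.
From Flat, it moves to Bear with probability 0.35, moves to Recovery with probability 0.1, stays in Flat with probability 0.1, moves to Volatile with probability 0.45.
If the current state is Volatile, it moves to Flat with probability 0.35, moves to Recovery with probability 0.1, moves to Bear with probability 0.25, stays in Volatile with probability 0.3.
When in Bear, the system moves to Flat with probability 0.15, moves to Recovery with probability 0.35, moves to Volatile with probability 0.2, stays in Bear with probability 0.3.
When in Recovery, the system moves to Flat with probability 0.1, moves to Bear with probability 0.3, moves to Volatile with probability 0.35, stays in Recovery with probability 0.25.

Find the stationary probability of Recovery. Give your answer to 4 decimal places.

0.2042

Let the stationary distribution be π with π = πP and π_1 + π_2 + π_3 + π_4 = 1.
π_1 = 0.1·π_1 + 0.35·π_2 + 0.15·π_3 + 0.1·π_4
π_2 = 0.45·π_1 + 0.3·π_2 + 0.2·π_3 + 0.35·π_4
π_3 = 0.35·π_1 + 0.25·π_2 + 0.3·π_3 + 0.3·π_4
Solving with the normalization constraint gives π = (0.1921, 0.3096, 0.2941, 0.2042).
So the stationary probability of Recovery is 0.2042.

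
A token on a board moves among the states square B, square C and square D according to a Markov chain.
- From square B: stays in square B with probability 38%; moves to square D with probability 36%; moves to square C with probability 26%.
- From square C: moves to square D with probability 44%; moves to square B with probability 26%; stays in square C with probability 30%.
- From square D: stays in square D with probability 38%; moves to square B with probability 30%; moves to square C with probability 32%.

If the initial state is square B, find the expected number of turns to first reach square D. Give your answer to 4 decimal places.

Let t(s) be the expected number of turns to first reach square D from state s, with t(square D) = 0. Conditioning on the first turn:
t(square B) = 1 + 0.38·t(square B) + 0.26·t(square C)
t(square C) = 1 + 0.26·t(square B) + 0.3·t(square C)
Solving: t(square B) = 2.6201, t(square C) = 2.4017.
Expected turns from square B to square D: 2.6201.

2.6201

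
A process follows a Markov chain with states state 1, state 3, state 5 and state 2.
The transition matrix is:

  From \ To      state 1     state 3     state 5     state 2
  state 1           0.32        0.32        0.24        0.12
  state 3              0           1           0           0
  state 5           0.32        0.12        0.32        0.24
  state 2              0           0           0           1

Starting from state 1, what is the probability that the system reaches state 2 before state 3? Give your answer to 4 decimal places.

Let h(s) be the probability of absorption at state 2 starting from transient state s. Then h(state 2) = 1 and h(state 3) = 0. By first-step analysis:
h(state 1) = 0.32·h(state 1) + 0.32·0 + 0.24·h(state 5) + 0.12·1
h(state 5) = 0.32·h(state 1) + 0.12·0 + 0.32·h(state 5) + 0.24·1
Solving: h(state 1) = 0.3610, h(state 5) = 0.5228.
Starting from state 1, the probability is 0.3610.

0.3610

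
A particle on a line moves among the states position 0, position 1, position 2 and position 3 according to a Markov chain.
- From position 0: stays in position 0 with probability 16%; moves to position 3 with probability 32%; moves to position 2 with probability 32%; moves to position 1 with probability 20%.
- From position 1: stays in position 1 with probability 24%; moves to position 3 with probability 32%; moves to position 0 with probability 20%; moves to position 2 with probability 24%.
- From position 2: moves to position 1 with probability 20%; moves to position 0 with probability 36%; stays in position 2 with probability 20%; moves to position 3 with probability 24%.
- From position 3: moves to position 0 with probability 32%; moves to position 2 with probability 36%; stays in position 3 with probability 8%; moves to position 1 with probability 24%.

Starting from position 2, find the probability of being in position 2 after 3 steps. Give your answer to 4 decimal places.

Propagate the distribution vector 3 steps from position 2.
After 0 steps: (0.0000, 0.0000, 1.0000, 0.0000)
After 1 step: (0.3600, 0.2000, 0.2000, 0.2400)
After 2 steps: (0.2464, 0.2176, 0.2896, 0.2464)
After 3 steps: (0.2660, 0.2186, 0.2777, 0.2377)
P(in position 2 after 3 steps) = 0.2777

0.2777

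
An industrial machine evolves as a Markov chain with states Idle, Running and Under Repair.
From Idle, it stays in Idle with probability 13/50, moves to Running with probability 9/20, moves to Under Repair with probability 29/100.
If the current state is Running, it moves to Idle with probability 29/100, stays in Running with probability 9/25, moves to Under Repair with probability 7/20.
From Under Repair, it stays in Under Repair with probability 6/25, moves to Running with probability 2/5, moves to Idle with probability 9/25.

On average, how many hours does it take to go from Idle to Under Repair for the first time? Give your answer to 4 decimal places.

3.1769

Let t(s) be the expected number of hours to first reach Under Repair from state s, with t(Under Repair) = 0. Conditioning on the first hour:
t(Idle) = 1 + 0.26·t(Idle) + 0.45·t(Running)
t(Running) = 1 + 0.29·t(Idle) + 0.36·t(Running)
Solving: t(Idle) = 3.1769, t(Running) = 3.0020.
Expected hours from Idle to Under Repair: 3.1769.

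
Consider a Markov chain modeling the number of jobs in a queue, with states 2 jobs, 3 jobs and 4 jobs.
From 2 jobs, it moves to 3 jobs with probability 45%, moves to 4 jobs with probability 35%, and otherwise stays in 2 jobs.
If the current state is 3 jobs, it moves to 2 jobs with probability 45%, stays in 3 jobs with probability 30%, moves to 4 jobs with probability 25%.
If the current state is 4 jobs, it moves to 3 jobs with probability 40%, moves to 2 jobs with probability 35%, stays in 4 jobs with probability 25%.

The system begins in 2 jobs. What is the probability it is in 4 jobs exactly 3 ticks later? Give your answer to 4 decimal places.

Propagate the distribution vector 3 ticks from 2 jobs.
After 0 ticks: (1.0000, 0.0000, 0.0000)
After 1 tick: (0.2000, 0.4500, 0.3500)
After 2 ticks: (0.3650, 0.3650, 0.2700)
After 3 ticks: (0.3318, 0.3818, 0.2865)
P(in 4 jobs after 3 ticks) = 0.2865

0.2865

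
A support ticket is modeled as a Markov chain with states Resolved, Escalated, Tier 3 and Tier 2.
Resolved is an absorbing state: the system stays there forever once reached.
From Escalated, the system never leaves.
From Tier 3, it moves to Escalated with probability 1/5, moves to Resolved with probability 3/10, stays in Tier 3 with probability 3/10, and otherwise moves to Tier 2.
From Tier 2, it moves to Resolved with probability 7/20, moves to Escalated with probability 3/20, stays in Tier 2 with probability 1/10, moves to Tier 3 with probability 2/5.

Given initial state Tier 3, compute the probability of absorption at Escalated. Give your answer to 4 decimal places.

0.3818

Let h(s) be the probability of absorption at Escalated starting from transient state s. Then h(Escalated) = 1 and h(Resolved) = 0. By first-step analysis:
h(Tier 3) = 0.3·0 + 0.2·1 + 0.3·h(Tier 3) + 0.2·h(Tier 2)
h(Tier 2) = 0.35·0 + 0.15·1 + 0.4·h(Tier 3) + 0.1·h(Tier 2)
Solving: h(Tier 3) = 0.3818, h(Tier 2) = 0.3364.
Starting from Tier 3, the probability is 0.3818.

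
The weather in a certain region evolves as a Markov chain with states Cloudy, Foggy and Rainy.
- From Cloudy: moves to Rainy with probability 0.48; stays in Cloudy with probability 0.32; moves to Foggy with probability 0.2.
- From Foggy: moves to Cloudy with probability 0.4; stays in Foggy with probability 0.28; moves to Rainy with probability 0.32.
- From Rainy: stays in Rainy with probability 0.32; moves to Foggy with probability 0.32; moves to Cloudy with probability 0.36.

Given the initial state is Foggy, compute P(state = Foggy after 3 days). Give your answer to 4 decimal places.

0.2669

Propagate the distribution vector 3 days from Foggy.
After 0 days: (0.0000, 1.0000, 0.0000)
After 1 day: (0.4000, 0.2800, 0.3200)
After 2 days: (0.3552, 0.2608, 0.3840)
After 3 days: (0.3562, 0.2669, 0.3768)
P(in Foggy after 3 days) = 0.2669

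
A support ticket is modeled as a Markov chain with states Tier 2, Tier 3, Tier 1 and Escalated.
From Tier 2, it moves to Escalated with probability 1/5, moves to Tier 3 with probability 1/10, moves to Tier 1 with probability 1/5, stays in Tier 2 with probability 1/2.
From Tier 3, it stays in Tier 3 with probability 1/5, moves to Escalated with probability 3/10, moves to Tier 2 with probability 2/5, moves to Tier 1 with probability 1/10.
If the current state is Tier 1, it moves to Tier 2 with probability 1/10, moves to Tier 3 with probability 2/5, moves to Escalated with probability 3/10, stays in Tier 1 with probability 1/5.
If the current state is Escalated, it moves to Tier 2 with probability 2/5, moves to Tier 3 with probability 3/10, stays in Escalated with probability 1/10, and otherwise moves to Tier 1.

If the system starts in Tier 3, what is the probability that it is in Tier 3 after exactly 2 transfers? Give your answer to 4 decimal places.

0.2100

Propagate the distribution vector 2 transfers from Tier 3.
After 0 transfers: (0.0000, 1.0000, 0.0000, 0.0000)
After 1 transfer: (0.4000, 0.2000, 0.1000, 0.3000)
After 2 transfers: (0.4100, 0.2100, 0.1800, 0.2000)
P(in Tier 3 after 2 transfers) = 0.2100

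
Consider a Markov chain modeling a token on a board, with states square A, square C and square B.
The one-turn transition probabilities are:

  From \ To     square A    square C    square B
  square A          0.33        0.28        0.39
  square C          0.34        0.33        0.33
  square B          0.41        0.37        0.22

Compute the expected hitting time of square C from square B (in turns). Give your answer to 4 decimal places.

2.9777

Let t(s) be the expected number of turns to first reach square C from state s, with t(square C) = 0. Conditioning on the first turn:
t(square A) = 1 + 0.33·t(square A) + 0.39·t(square B)
t(square B) = 1 + 0.41·t(square A) + 0.22·t(square B)
Solving: t(square A) = 3.2258, t(square B) = 2.9777.
Expected turns from square B to square C: 2.9777.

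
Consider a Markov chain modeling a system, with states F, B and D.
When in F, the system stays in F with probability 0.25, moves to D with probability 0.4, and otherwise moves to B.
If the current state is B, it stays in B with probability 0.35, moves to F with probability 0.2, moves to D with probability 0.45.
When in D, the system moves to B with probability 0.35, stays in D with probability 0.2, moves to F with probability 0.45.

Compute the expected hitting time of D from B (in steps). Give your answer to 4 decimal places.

Let t(s) be the expected number of steps to first reach D from state s, with t(D) = 0. Conditioning on the first step:
t(F) = 1 + 0.25·t(F) + 0.35·t(B)
t(B) = 1 + 0.2·t(F) + 0.35·t(B)
Solving: t(F) = 2.3952, t(B) = 2.2754.
Expected steps from B to D: 2.2754.

2.2754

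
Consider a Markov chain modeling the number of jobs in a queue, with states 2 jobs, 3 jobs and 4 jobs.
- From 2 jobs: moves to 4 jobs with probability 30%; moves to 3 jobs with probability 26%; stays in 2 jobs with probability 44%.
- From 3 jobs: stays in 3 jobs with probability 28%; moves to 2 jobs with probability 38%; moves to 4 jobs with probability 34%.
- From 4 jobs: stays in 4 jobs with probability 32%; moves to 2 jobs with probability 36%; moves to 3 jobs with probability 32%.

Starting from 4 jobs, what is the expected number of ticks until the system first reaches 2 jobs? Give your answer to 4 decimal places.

2.7311

Let t(s) be the expected number of ticks to first reach 2 jobs from state s, with t(2 jobs) = 0. Conditioning on the first tick:
t(3 jobs) = 1 + 0.28·t(3 jobs) + 0.34·t(4 jobs)
t(4 jobs) = 1 + 0.32·t(3 jobs) + 0.32·t(4 jobs)
Solving: t(3 jobs) = 2.6786, t(4 jobs) = 2.7311.
Expected ticks from 4 jobs to 2 jobs: 2.7311.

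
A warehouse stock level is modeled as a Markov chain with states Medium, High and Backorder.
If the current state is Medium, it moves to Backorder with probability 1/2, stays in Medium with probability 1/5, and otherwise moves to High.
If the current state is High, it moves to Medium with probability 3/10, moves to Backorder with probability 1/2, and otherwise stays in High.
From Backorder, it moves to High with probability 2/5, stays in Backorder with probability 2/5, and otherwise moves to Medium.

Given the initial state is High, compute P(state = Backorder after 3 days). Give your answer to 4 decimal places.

Propagate the distribution vector 3 days from High.
After 0 days: (0.0000, 1.0000, 0.0000)
After 1 day: (0.3000, 0.2000, 0.5000)
After 2 days: (0.2200, 0.3300, 0.4500)
After 3 days: (0.2330, 0.3120, 0.4550)
P(in Backorder after 3 days) = 0.4550

0.4550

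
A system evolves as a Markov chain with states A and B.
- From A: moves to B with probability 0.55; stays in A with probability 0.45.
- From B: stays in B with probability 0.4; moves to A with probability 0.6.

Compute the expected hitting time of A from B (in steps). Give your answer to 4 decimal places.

Let t(s) be the expected number of steps to first reach A from state s, with t(A) = 0. Conditioning on the first step:
t(B) = 1 + 0.4·t(B)
Solving: t(B) = 1.6667.
Expected steps from B to A: 1.6667.

1.6667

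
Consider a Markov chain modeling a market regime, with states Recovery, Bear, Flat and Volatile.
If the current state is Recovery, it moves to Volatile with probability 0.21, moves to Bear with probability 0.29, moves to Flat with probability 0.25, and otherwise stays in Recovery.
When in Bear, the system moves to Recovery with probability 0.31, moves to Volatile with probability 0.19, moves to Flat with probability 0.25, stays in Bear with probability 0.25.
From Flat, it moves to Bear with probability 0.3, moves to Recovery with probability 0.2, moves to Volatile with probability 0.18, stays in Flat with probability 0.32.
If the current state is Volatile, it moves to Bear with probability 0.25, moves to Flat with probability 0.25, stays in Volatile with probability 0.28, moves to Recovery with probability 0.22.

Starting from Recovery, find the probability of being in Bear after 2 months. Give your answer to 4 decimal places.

Propagate the distribution vector 2 months from Recovery.
After 0 months: (1.0000, 0.0000, 0.0000, 0.0000)
After 1 month: (0.2500, 0.2900, 0.2500, 0.2100)
After 2 months: (0.2486, 0.2725, 0.2675, 0.2114)
P(in Bear after 2 months) = 0.2725

0.2725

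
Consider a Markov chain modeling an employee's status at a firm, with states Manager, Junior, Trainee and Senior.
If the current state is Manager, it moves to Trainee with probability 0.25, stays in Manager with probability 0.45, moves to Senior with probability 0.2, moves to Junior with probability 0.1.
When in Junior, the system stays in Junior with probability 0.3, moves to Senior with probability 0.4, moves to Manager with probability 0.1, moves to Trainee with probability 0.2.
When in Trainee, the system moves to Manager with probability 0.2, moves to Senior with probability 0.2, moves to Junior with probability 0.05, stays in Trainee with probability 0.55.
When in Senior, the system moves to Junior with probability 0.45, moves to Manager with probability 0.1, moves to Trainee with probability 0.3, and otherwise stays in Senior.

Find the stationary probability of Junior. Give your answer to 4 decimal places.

Let the stationary distribution be π with π = πP and π_1 + π_2 + π_3 + π_4 = 1.
π_1 = 0.45·π_1 + 0.1·π_2 + 0.2·π_3 + 0.1·π_4
π_2 = 0.1·π_1 + 0.3·π_2 + 0.05·π_3 + 0.45·π_4
π_3 = 0.25·π_1 + 0.2·π_2 + 0.55·π_3 + 0.3·π_4
Solving with the normalization constraint gives π = (0.2091, 0.2028, 0.3590, 0.2291).
So the stationary probability of Junior is 0.2028.

0.2028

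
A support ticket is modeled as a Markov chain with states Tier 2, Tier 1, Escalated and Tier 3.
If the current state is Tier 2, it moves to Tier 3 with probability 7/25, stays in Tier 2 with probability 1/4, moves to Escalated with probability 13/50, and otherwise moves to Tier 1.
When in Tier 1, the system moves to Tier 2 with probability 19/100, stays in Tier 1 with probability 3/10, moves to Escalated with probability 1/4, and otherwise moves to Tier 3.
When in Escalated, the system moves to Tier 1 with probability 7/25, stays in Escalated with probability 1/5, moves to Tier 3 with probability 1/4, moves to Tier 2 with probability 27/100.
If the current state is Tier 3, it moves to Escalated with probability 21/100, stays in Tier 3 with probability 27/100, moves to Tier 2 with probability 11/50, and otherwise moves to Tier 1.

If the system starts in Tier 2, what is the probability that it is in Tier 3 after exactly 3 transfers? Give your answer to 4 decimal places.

Propagate the distribution vector 3 transfers from Tier 2.
After 0 transfers: (1.0000, 0.0000, 0.0000, 0.0000)
After 1 transfer: (0.2500, 0.2100, 0.2600, 0.2800)
After 2 transfers: (0.2342, 0.2723, 0.2283, 0.2652)
After 3 transfers: (0.2303, 0.2744, 0.2303, 0.2651)
P(in Tier 3 after 3 transfers) = 0.2651

0.2651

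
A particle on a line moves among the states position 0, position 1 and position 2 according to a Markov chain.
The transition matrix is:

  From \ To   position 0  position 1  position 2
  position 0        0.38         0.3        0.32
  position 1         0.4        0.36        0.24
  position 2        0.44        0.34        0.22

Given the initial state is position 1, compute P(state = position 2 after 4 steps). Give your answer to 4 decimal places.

0.2669

Propagate the distribution vector 4 steps from position 1.
After 0 steps: (0.0000, 1.0000, 0.0000)
After 1 step: (0.4000, 0.3600, 0.2400)
After 2 steps: (0.4016, 0.3312, 0.2672)
After 3 steps: (0.4027, 0.3306, 0.2668)
After 4 steps: (0.4026, 0.3305, 0.2669)
P(in position 2 after 4 steps) = 0.2669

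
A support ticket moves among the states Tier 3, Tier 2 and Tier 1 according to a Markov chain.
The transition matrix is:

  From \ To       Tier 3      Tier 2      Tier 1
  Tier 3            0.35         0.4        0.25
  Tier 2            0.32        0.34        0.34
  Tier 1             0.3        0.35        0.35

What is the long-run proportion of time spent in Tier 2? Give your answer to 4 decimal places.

0.3625

Let the stationary distribution be π with π = πP and π_1 + π_2 + π_3 = 1.
π_1 = 0.35·π_1 + 0.32·π_2 + 0.3·π_3
π_2 = 0.4·π_1 + 0.34·π_2 + 0.35·π_3
Solving with the normalization constraint gives π = (0.3234, 0.3625, 0.3140).
So the stationary probability of Tier 2 is 0.3625.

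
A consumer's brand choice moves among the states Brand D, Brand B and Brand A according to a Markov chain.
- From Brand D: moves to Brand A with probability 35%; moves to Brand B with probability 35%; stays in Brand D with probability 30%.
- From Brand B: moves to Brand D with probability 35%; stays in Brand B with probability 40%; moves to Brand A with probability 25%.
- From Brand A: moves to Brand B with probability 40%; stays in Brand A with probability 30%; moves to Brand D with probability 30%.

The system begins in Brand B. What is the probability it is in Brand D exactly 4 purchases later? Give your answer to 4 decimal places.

0.3192

Propagate the distribution vector 4 purchases from Brand B.
After 0 purchases: (0.0000, 1.0000, 0.0000)
After 1 purchase: (0.3500, 0.4000, 0.2500)
After 2 purchases: (0.3200, 0.3825, 0.2975)
After 3 purchases: (0.3191, 0.3840, 0.2969)
After 4 purchases: (0.3192, 0.3840, 0.2968)
P(in Brand D after 4 purchases) = 0.3192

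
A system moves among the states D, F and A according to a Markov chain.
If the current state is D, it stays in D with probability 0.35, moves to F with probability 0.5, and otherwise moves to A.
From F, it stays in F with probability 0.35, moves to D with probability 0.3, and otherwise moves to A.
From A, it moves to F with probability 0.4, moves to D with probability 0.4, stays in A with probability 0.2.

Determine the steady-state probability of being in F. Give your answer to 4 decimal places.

Let the stationary distribution be π with π = πP and π_1 + π_2 + π_3 = 1.
π_1 = 0.35·π_1 + 0.3·π_2 + 0.4·π_3
π_2 = 0.5·π_1 + 0.35·π_2 + 0.4·π_3
Solving with the normalization constraint gives π = (0.3416, 0.4135, 0.2449).
So the stationary probability of F is 0.4135.

0.4135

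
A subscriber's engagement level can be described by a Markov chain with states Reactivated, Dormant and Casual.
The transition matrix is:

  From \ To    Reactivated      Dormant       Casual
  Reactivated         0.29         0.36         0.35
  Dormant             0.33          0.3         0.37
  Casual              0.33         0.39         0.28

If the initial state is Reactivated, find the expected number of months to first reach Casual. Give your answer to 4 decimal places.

2.8027

Let t(s) be the expected number of months to first reach Casual from state s, with t(Casual) = 0. Conditioning on the first month:
t(Reactivated) = 1 + 0.29·t(Reactivated) + 0.36·t(Dormant)
t(Dormant) = 1 + 0.33·t(Reactivated) + 0.3·t(Dormant)
Solving: t(Reactivated) = 2.8027, t(Dormant) = 2.7499.
Expected months from Reactivated to Casual: 2.8027.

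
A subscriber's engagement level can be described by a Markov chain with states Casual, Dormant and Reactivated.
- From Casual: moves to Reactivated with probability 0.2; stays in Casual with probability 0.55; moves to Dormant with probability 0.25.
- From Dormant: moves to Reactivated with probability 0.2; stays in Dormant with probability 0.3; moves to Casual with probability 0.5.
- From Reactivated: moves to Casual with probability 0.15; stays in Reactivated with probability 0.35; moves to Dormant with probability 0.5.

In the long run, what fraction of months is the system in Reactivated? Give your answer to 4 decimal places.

Let the stationary distribution be π with π = πP and π_1 + π_2 + π_3 = 1.
π_1 = 0.55·π_1 + 0.5·π_2 + 0.15·π_3
π_2 = 0.25·π_1 + 0.3·π_2 + 0.5·π_3
Solving with the normalization constraint gives π = (0.4396, 0.3251, 0.2353).
So the stationary probability of Reactivated is 0.2353.

0.2353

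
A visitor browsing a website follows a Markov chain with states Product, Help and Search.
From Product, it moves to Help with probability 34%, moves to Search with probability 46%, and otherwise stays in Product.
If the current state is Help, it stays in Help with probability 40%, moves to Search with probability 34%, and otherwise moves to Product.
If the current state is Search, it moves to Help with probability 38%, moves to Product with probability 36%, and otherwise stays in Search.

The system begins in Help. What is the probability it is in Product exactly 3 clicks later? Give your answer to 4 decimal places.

0.2777

Propagate the distribution vector 3 clicks from Help.
After 0 clicks: (0.0000, 1.0000, 0.0000)
After 1 click: (0.2600, 0.4000, 0.3400)
After 2 clicks: (0.2784, 0.3776, 0.3440)
After 3 clicks: (0.2777, 0.3764, 0.3459)
P(in Product after 3 clicks) = 0.2777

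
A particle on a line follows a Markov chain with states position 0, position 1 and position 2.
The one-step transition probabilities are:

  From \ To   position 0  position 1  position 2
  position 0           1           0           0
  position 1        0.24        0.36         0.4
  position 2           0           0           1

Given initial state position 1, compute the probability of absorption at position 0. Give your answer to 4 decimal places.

Let h(s) be the probability of absorption at position 0 starting from transient state s. Then h(position 0) = 1 and h(position 2) = 0. By first-step analysis:
h(position 1) = 0.24·1 + 0.36·h(position 1) + 0.4·0
Solving: h(position 1) = 0.3750.
Starting from position 1, the probability is 0.3750.

0.3750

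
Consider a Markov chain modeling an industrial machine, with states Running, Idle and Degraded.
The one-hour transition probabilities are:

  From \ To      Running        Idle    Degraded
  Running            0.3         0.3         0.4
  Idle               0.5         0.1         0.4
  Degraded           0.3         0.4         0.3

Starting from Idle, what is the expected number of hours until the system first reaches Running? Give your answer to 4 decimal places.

2.3404

Let t(s) be the expected number of hours to first reach Running from state s, with t(Running) = 0. Conditioning on the first hour:
t(Idle) = 1 + 0.1·t(Idle) + 0.4·t(Degraded)
t(Degraded) = 1 + 0.4·t(Idle) + 0.3·t(Degraded)
Solving: t(Idle) = 2.3404, t(Degraded) = 2.7660.
Expected hours from Idle to Running: 2.3404.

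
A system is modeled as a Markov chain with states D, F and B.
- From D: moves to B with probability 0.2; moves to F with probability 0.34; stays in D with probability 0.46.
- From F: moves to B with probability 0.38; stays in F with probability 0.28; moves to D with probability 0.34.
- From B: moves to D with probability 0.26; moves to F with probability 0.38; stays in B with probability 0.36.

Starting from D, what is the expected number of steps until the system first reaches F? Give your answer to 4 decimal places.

Let t(s) be the expected number of steps to first reach F from state s, with t(F) = 0. Conditioning on the first step:
t(D) = 1 + 0.46·t(D) + 0.2·t(B)
t(B) = 1 + 0.26·t(D) + 0.36·t(B)
Solving: t(D) = 2.8610, t(B) = 2.7248.
Expected steps from D to F: 2.8610.

2.8610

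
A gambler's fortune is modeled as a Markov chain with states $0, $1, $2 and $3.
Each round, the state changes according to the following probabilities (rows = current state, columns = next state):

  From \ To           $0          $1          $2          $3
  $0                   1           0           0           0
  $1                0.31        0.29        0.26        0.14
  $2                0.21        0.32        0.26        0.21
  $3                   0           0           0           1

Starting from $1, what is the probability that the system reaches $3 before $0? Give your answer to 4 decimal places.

0.3578

Let h(s) be the probability of absorption at $3 starting from transient state s. Then h($3) = 1 and h($0) = 0. By first-step analysis:
h($1) = 0.31·0 + 0.29·h($1) + 0.26·h($2) + 0.14·1
h($2) = 0.21·0 + 0.32·h($1) + 0.26·h($2) + 0.21·1
Solving: h($1) = 0.3578, h($2) = 0.4385.
Starting from $1, the probability is 0.3578.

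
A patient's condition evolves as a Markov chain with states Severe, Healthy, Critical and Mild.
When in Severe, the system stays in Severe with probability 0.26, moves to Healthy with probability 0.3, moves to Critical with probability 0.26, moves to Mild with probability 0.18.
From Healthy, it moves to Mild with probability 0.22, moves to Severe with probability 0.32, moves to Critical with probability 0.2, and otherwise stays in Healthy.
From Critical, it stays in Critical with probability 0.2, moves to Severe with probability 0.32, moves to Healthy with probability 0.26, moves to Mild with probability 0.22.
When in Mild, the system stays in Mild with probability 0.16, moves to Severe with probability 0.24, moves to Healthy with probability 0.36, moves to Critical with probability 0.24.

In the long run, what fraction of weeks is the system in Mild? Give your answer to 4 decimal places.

0.1967

Let the stationary distribution be π with π = πP and π_1 + π_2 + π_3 + π_4 = 1.
π_1 = 0.26·π_1 + 0.32·π_2 + 0.32·π_3 + 0.24·π_4
π_2 = 0.3·π_1 + 0.26·π_2 + 0.26·π_3 + 0.36·π_4
π_3 = 0.26·π_1 + 0.2·π_2 + 0.2·π_3 + 0.24·π_4
Solving with the normalization constraint gives π = (0.2870, 0.2912, 0.2251, 0.1967).
So the stationary probability of Mild is 0.1967.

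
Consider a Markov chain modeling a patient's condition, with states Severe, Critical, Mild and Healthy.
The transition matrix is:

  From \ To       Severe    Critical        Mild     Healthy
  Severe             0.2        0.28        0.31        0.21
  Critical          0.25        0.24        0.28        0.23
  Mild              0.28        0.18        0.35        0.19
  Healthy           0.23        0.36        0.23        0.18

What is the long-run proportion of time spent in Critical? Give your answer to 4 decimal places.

Let the stationary distribution be π with π = πP and π_1 + π_2 + π_3 + π_4 = 1.
π_1 = 0.2·π_1 + 0.25·π_2 + 0.28·π_3 + 0.23·π_4
π_2 = 0.28·π_1 + 0.24·π_2 + 0.18·π_3 + 0.36·π_4
π_3 = 0.31·π_1 + 0.28·π_2 + 0.35·π_3 + 0.23·π_4
Solving with the normalization constraint gives π = (0.2427, 0.2562, 0.2980, 0.2031).
So the stationary probability of Critical is 0.2562.

0.2562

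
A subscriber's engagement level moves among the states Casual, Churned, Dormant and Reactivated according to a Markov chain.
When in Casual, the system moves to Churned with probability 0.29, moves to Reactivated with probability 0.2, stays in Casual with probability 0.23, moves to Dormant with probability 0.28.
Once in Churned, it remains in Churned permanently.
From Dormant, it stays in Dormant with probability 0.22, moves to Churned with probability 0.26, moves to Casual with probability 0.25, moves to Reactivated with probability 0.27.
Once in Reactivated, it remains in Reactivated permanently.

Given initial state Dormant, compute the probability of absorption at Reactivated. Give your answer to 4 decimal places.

0.4861

Let h(s) be the probability of absorption at Reactivated starting from transient state s. Then h(Reactivated) = 1 and h(Churned) = 0. By first-step analysis:
h(Casual) = 0.23·h(Casual) + 0.29·0 + 0.28·h(Dormant) + 0.2·1
h(Dormant) = 0.25·h(Casual) + 0.26·0 + 0.22·h(Dormant) + 0.27·1
Solving: h(Casual) = 0.4365, h(Dormant) = 0.4861.
Starting from Dormant, the probability is 0.4861.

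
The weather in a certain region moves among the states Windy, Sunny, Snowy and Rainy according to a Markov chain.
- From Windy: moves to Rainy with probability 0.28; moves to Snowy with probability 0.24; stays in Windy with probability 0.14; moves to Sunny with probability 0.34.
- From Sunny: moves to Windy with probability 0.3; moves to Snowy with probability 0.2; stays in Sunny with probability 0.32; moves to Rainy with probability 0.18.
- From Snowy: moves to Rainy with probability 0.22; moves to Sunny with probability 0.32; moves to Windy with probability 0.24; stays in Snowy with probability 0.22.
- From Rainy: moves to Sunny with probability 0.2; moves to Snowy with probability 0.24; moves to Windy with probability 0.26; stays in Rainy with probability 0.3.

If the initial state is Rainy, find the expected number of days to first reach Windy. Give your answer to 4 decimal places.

3.7620

Let t(s) be the expected number of days to first reach Windy from state s, with t(Windy) = 0. Conditioning on the first day:
t(Sunny) = 1 + 0.32·t(Sunny) + 0.2·t(Snowy) + 0.18·t(Rainy)
t(Snowy) = 1 + 0.32·t(Sunny) + 0.22·t(Snowy) + 0.22·t(Rainy)
t(Rainy) = 1 + 0.2·t(Sunny) + 0.24·t(Snowy) + 0.3·t(Rainy)
Solving: t(Sunny) = 3.5886, t(Snowy) = 3.8154, t(Rainy) = 3.7620.
Expected days from Rainy to Windy: 3.7620.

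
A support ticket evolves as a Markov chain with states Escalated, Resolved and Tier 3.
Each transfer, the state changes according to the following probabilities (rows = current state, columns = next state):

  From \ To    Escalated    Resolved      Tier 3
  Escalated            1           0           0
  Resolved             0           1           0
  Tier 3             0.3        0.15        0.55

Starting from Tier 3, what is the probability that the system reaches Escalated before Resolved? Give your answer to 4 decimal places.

0.6667

Let h(s) be the probability of absorption at Escalated starting from transient state s. Then h(Escalated) = 1 and h(Resolved) = 0. By first-step analysis:
h(Tier 3) = 0.3·1 + 0.15·0 + 0.55·h(Tier 3)
Solving: h(Tier 3) = 0.6667.
Starting from Tier 3, the probability is 0.6667.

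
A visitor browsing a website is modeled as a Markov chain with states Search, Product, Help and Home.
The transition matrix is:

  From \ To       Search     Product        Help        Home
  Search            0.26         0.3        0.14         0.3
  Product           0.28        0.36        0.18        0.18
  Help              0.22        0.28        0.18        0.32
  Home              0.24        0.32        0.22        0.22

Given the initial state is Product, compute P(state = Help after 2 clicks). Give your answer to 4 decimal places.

Propagate the distribution vector 2 clicks from Product.
After 0 clicks: (0.0000, 1.0000, 0.0000, 0.0000)
After 1 click: (0.2800, 0.3600, 0.1800, 0.1800)
After 2 clicks: (0.2564, 0.3216, 0.1760, 0.2460)
P(in Help after 2 clicks) = 0.1760

0.1760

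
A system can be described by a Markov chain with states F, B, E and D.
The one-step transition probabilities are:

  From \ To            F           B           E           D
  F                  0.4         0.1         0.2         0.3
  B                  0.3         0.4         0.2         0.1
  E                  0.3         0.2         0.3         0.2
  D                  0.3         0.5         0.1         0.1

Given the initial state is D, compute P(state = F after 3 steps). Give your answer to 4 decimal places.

0.3330

Propagate the distribution vector 3 steps from D.
After 0 steps: (0.0000, 0.0000, 0.0000, 1.0000)
After 1 step: (0.3000, 0.5000, 0.1000, 0.1000)
After 2 steps: (0.3300, 0.3000, 0.2000, 0.1700)
After 3 steps: (0.3330, 0.2780, 0.2030, 0.1860)
P(in F after 3 steps) = 0.3330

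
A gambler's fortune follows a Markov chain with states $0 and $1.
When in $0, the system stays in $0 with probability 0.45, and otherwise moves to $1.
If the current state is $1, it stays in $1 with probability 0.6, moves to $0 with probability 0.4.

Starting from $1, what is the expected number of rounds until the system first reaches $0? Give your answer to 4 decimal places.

Let t(s) be the expected number of rounds to first reach $0 from state s, with t($0) = 0. Conditioning on the first round:
t($1) = 1 + 0.6·t($1)
Solving: t($1) = 2.5000.
Expected rounds from $1 to $0: 2.5000.

2.5000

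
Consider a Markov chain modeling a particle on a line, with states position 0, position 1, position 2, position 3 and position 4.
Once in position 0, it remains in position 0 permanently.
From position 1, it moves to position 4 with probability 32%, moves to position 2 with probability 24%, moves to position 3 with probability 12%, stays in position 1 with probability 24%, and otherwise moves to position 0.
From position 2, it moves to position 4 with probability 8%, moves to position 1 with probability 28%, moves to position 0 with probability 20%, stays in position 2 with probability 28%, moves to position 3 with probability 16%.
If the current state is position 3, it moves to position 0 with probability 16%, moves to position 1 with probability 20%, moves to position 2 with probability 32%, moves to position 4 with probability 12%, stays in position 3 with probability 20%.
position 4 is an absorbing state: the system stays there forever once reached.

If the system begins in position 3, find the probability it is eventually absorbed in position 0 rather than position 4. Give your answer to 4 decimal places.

Let h(s) be the probability of absorption at position 0 starting from transient state s. Then h(position 0) = 1 and h(position 4) = 0. By first-step analysis:
h(position 1) = 0.08·1 + 0.24·h(position 1) + 0.24·h(position 2) + 0.12·h(position 3) + 0.32·0
h(position 2) = 0.2·1 + 0.28·h(position 1) + 0.28·h(position 2) + 0.16·h(position 3) + 0.08·0
h(position 3) = 0.16·1 + 0.2·h(position 1) + 0.32·h(position 2) + 0.2·h(position 3) + 0.12·0
Solving: h(position 1) = 0.3492, h(position 2) = 0.5240, h(position 3) = 0.4969.
Starting from position 3, the probability is 0.4969.

0.4969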